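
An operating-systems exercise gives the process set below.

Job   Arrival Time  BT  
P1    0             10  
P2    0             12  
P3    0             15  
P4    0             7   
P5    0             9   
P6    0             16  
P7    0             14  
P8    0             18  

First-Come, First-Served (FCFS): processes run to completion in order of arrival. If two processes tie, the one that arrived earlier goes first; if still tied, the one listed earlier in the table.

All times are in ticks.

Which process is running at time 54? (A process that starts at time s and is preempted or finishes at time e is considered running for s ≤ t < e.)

Timeline: | P1 0-10 | P2 10-22 | P3 22-37 | P4 37-44 | P5 44-53 | P6 53-69 | P7 69-83 | P8 83-101 |
Completion: P1=10  P2=22  P3=37  P4=44  P5=53  P6=69  P7=83  P8=101
Turnaround (C−A): P1=10  P2=22  P3=37  P4=44  P5=53  P6=69  P7=83  P8=101

P6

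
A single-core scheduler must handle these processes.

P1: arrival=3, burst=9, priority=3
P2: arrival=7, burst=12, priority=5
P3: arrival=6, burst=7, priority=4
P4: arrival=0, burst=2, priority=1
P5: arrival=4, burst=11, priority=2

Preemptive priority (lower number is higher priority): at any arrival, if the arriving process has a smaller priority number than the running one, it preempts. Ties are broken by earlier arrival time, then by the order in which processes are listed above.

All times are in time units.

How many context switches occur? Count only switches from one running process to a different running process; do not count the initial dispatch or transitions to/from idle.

4

Schedule: | P4 0-2 | idle 2-3 | P1 3-4 | P5 4-15 | P1 15-23 | P3 23-30 | P2 30-42 |
Completion: P1=23  P2=42  P3=30  P4=2  P5=15
Turnaround (C−A): P1=20  P2=35  P3=24  P4=2  P5=11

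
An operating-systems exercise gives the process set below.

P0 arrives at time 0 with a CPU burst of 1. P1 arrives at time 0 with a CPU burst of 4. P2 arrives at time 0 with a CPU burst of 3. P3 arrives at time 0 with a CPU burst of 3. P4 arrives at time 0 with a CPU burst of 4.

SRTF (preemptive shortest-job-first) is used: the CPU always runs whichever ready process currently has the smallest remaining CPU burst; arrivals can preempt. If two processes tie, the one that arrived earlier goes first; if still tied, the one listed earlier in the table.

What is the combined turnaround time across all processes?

38

Timeline: | P0 0-1 | P2 1-4 | P3 4-7 | P1 7-11 | P4 11-15 |
Completion: P0=1  P1=11  P2=4  P3=7  P4=15
Turnaround (C−A): P0=1  P1=11  P2=4  P3=7  P4=15
Turnaround = completion − arrival: P0=1, P1=11, P2=4, P3=7, P4=15
Total turnaround = 1 + 11 + 4 + 7 + 15 = 38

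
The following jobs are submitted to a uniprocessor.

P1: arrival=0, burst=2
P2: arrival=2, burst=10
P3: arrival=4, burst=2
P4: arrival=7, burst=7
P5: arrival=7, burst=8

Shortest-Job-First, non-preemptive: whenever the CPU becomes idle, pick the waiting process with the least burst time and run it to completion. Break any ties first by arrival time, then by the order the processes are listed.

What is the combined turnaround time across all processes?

Timeline: | P1 0-2 | P2 2-12 | P3 12-14 | P4 14-21 | P5 21-29 |
Completion: P1=2  P2=12  P3=14  P4=21  P5=29
Turnaround (C−A): P1=2  P2=10  P3=10  P4=14  P5=22
Turnaround = completion − arrival: P1=2, P2=10, P3=10, P4=14, P5=22
Total turnaround = 2 + 10 + 10 + 14 + 22 = 58

58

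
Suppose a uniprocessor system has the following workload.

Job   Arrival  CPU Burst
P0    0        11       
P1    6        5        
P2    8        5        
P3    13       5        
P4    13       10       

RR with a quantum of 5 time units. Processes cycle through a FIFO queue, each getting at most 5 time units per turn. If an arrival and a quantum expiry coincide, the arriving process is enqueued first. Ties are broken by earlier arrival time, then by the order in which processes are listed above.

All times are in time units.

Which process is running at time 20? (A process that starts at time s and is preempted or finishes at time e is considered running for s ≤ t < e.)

P0

Schedule: | P0 0-10 | P1 10-15 | P2 15-20 | P0 20-21 | P3 21-26 | P4 26-36 |
Completion: P0=21  P1=15  P2=20  P3=26  P4=36
Turnaround (C−A): P0=21  P1=9  P2=12  P3=13  P4=23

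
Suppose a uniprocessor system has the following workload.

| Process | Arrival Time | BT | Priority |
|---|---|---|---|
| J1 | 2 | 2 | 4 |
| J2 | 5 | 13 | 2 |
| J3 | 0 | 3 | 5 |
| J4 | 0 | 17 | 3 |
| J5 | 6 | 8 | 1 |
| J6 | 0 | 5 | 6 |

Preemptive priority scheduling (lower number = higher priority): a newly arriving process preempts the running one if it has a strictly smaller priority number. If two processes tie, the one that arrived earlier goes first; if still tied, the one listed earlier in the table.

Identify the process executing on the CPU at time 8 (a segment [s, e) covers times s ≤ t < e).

J5

Schedule: | J4 0-5 | J2 5-6 | J5 6-14 | J2 14-26 | J4 26-38 | J1 38-40 | J3 40-43 | J6 43-48 |
Completion: J1=40  J2=26  J3=43  J4=38  J5=14  J6=48
Turnaround (C−A): J1=38  J2=21  J3=43  J4=38  J5=8  J6=48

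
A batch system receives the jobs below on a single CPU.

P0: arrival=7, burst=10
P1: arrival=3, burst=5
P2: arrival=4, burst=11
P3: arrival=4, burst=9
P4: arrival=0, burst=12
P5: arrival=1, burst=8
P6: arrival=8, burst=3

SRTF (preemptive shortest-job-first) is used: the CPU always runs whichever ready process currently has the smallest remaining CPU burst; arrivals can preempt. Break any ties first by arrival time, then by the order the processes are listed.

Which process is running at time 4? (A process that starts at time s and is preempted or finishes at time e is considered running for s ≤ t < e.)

Timeline: | P4 0-1 | P5 1-3 | P1 3-8 | P6 8-11 | P5 11-17 | P3 17-26 | P0 26-36 | P4 36-47 | P2 47-58 |
Completion: P0=36  P1=8  P2=58  P3=26  P4=47  P5=17  P6=11
Turnaround (C−A): P0=29  P1=5  P2=54  P3=22  P4=47  P5=16  P6=3

P1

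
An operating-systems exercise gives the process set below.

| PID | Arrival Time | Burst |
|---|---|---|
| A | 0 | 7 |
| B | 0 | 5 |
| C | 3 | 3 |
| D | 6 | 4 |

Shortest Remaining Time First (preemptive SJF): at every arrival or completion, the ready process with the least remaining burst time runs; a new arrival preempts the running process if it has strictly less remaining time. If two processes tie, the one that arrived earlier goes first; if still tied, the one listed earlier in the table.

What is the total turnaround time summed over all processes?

Timeline: | B 0-5 | C 5-8 | D 8-12 | A 12-19 |
Completion: A=19  B=5  C=8  D=12
Turnaround = completion − arrival: A=19, B=5, C=5, D=6
Total turnaround = 19 + 5 + 5 + 6 = 35

35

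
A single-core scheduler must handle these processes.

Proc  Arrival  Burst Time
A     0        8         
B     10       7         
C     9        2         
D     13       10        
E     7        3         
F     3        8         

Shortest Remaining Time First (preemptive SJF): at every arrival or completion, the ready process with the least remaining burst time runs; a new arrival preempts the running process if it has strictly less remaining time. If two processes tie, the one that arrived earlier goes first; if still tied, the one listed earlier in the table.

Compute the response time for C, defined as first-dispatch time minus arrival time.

2

Gantt: | A 0-8 | E 8-11 | C 11-13 | B 13-20 | F 20-28 | D 28-38 |
Completion: A=8  B=20  C=13  D=38  E=11  F=28
Turnaround (C−A): A=8  B=10  C=4  D=25  E=4  F=25
Response(C) = first start − arrival = 11 − 9 = 2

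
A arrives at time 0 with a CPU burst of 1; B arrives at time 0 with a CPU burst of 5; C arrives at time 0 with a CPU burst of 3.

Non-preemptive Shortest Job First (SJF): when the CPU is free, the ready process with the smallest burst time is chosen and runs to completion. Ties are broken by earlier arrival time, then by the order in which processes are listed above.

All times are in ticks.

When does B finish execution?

9

Schedule: | A 0-1 | C 1-4 | B 4-9 |
Completion: A=1  B=9  C=4
Turnaround (C−A): A=1  B=9  C=4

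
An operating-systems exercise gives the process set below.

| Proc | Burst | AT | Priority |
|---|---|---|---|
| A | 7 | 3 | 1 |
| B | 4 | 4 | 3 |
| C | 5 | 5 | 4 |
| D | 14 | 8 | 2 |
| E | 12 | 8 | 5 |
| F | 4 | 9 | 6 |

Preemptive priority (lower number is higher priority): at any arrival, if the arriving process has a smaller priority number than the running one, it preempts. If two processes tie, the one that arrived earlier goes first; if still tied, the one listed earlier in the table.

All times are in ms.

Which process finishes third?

Gantt: | idle 0-3 | A 3-10 | D 10-24 | B 24-28 | C 28-33 | E 33-45 | F 45-49 |
Completion: A=10  B=28  C=33  D=24  E=45  F=49
Turnaround (C−A): A=7  B=24  C=28  D=16  E=37  F=40
Finish order: A → D → B → C → E → F

B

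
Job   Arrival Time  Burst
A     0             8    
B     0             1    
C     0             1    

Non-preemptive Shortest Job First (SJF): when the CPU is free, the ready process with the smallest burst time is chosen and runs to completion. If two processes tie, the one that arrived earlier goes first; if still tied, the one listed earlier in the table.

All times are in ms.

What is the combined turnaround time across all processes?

13

Schedule: | B 0-1 | C 1-2 | A 2-10 |
Completion: A=10  B=1  C=2
Turnaround (C−A): A=10  B=1  C=2
Turnaround = completion − arrival: A=10, B=1, C=2
Total turnaround = 10 + 1 + 2 = 13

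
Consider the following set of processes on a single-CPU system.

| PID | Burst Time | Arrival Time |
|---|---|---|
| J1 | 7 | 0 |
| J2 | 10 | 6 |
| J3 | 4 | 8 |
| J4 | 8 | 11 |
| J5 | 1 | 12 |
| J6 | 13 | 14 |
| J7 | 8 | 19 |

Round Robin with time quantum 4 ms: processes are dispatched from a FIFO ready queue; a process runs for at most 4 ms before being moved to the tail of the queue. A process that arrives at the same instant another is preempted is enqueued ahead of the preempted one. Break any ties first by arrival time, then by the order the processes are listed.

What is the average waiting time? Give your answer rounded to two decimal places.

Timeline: | J1 0-7 | J2 7-11 | J3 11-15 | J4 15-19 | J2 19-23 | J5 23-24 | J6 24-28 | J7 28-32 | J4 32-36 | J2 36-38 | J6 38-42 | J7 42-46 | J6 46-51 |
Completion: J1=7  J2=38  J3=15  J4=36  J5=24  J6=51  J7=46
Waiting times: J1=0, J2=22, J3=3, J4=17, J5=11, J6=24, J7=19
Average waiting = (0+22+3+17+11+24+19) / 7 = 96/7 = 13.71

13.71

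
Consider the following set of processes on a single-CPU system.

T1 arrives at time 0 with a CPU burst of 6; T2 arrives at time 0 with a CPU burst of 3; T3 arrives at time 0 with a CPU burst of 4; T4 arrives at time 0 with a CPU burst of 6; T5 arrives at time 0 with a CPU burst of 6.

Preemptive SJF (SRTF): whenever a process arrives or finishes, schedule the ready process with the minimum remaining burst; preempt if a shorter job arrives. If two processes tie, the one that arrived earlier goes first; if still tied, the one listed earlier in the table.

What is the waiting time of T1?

7

Timeline: | T2 0-3 | T3 3-7 | T1 7-13 | T4 13-19 | T5 19-25 |
Completion: T1=13  T2=3  T3=7  T4=19  T5=25
Turnaround (C−A): T1=13  T2=3  T3=7  T4=19  T5=25
Waiting(T1) = turnaround − burst = 13 − 6 = 7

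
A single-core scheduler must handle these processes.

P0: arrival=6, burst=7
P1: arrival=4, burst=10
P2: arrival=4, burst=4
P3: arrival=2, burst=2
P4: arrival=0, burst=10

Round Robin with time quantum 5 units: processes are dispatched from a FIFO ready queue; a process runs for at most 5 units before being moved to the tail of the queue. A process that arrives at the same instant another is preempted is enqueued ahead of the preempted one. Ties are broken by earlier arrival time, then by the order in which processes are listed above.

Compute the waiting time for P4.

Schedule: | P4 0-5 | P3 5-7 | P1 7-12 | P2 12-16 | P4 16-21 | P0 21-26 | P1 26-31 | P0 31-33 |
Completion: P0=33  P1=31  P2=16  P3=7  P4=21
Waiting(P4) = turnaround − burst = 21 − 10 = 11

11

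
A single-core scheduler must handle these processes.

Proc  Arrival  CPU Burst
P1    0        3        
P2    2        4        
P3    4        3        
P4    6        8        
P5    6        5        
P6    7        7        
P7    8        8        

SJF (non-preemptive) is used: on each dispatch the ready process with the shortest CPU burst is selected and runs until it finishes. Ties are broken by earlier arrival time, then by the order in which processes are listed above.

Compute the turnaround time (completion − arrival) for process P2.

5

Gantt: | P1 0-3 | P2 3-7 | P3 7-10 | P5 10-15 | P6 15-22 | P4 22-30 | P7 30-38 |
Completion: P1=3  P2=7  P3=10  P4=30  P5=15  P6=22  P7=38
Turnaround(P2) = completion − arrival = 7 − 2 = 5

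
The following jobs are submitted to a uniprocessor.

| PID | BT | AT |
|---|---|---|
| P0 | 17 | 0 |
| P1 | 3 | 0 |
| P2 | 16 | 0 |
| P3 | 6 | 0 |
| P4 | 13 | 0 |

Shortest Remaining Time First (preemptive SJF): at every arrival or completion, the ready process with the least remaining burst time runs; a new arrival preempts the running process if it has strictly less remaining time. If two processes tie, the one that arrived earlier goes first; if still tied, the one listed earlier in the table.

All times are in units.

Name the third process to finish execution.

P4

Timeline: | P1 0-3 | P3 3-9 | P4 9-22 | P2 22-38 | P0 38-55 |
Completion: P0=55  P1=3  P2=38  P3=9  P4=22
Turnaround (C−A): P0=55  P1=3  P2=38  P3=9  P4=22
Finish order: P1 → P3 → P4 → P2 → P0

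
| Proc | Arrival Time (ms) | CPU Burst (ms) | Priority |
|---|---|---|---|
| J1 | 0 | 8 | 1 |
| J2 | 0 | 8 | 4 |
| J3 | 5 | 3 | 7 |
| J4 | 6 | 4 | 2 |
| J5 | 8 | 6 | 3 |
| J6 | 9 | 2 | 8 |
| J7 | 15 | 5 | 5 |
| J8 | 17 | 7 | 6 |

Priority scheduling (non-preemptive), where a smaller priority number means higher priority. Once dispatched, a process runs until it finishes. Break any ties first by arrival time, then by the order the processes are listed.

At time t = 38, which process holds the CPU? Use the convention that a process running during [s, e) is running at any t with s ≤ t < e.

Timeline: | J1 0-8 | J4 8-12 | J5 12-18 | J2 18-26 | J7 26-31 | J8 31-38 | J3 38-41 | J6 41-43 |
Completion: J1=8  J2=26  J3=41  J4=12  J5=18  J6=43  J7=31  J8=38

J3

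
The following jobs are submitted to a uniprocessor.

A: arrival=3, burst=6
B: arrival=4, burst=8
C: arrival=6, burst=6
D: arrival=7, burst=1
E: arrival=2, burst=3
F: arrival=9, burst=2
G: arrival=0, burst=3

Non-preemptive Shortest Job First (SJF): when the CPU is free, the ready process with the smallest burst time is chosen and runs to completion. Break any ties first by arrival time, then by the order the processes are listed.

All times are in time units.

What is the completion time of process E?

Timeline: | G 0-3 | E 3-6 | A 6-12 | D 12-13 | F 13-15 | C 15-21 | B 21-29 |
Completion: A=12  B=29  C=21  D=13  E=6  F=15  G=3

6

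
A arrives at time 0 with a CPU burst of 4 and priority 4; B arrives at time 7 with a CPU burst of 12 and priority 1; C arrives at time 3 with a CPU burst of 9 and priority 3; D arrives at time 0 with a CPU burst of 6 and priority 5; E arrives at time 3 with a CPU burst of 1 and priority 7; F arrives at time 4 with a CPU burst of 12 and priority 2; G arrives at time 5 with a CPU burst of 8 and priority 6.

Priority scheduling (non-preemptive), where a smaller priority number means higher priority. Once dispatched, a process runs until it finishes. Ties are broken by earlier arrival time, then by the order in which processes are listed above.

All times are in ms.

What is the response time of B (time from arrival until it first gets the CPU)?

Schedule: | A 0-4 | F 4-16 | B 16-28 | C 28-37 | D 37-43 | G 43-51 | E 51-52 |
Completion: A=4  B=28  C=37  D=43  E=52  F=16  G=51
Turnaround (C−A): A=4  B=21  C=34  D=43  E=49  F=12  G=46
Response(B) = first start − arrival = 16 − 7 = 9

9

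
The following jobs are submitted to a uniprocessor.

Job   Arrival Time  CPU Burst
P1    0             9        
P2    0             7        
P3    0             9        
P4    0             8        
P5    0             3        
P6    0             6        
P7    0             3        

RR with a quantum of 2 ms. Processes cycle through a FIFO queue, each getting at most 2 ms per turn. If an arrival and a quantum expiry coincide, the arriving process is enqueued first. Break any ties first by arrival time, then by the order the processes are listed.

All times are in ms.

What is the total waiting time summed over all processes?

211

Schedule: | P1 0-2 | P2 2-4 | P3 4-6 | P4 6-8 | P5 8-10 | P6 10-12 | P7 12-14 | P1 14-16 | P2 16-18 | P3 18-20 | P4 20-22 | P5 22-23 | P6 23-25 | P7 25-26 | P1 26-28 | P2 28-30 | P3 30-32 | P4 32-34 | P6 34-36 | P1 36-38 | P2 38-39 | P3 39-41 | P4 41-43 | P1 43-44 | P3 44-45 |
Completion: P1=44  P2=39  P3=45  P4=43  P5=23  P6=36  P7=26
Turnaround (C−A): P1=44  P2=39  P3=45  P4=43  P5=23  P6=36  P7=26
Waiting = turnaround − burst: P1=35, P2=32, P3=36, P4=35, P5=20, P6=30, P7=23
Total waiting = 35 + 32 + 36 + 35 + 20 + 30 + 23 = 211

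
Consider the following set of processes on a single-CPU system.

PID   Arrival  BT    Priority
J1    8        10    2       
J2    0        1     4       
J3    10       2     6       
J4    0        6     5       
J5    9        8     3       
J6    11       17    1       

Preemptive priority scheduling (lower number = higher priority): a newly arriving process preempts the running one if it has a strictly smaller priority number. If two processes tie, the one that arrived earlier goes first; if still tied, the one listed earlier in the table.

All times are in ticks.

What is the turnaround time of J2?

1

Timeline: | J2 0-1 | J4 1-7 | idle 7-8 | J1 8-11 | J6 11-28 | J1 28-35 | J5 35-43 | J3 43-45 |
Completion: J1=35  J2=1  J3=45  J4=7  J5=43  J6=28
Turnaround(J2) = completion − arrival = 1 − 0 = 1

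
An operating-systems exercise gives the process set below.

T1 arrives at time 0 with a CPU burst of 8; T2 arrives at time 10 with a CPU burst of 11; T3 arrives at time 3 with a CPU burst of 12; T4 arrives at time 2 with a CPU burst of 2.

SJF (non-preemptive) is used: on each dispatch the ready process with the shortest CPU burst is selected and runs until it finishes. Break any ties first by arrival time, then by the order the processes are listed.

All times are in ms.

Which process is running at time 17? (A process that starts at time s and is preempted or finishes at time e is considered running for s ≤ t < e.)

Gantt: | T1 0-8 | T4 8-10 | T2 10-21 | T3 21-33 |
Completion: T1=8  T2=21  T3=33  T4=10

T2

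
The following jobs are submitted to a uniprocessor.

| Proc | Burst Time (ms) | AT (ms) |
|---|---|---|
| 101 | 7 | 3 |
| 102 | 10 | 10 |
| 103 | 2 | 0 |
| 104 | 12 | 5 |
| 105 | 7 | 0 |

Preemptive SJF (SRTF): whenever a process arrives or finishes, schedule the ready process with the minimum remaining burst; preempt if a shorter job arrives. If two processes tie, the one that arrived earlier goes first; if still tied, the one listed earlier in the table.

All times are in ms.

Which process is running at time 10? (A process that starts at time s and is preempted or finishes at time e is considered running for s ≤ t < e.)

101

Timeline: | 103 0-2 | 105 2-9 | 101 9-16 | 102 16-26 | 104 26-38 |
Completion: 101=16  102=26  103=2  104=38  105=9
Turnaround (C−A): 101=13  102=16  103=2  104=33  105=9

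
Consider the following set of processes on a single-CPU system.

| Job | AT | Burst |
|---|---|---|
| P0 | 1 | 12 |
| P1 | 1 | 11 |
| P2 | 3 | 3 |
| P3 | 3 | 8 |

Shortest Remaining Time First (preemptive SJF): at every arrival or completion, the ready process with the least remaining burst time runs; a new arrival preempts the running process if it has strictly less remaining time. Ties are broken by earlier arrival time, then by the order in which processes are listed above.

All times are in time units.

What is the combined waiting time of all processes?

36

Gantt: | idle 0-1 | P1 1-3 | P2 3-6 | P3 6-14 | P1 14-23 | P0 23-35 |
Completion: P0=35  P1=23  P2=6  P3=14
Turnaround (C−A): P0=34  P1=22  P2=3  P3=11
Waiting = turnaround − burst: P0=22, P1=11, P2=0, P3=3
Total waiting = 22 + 11 + 0 + 3 = 36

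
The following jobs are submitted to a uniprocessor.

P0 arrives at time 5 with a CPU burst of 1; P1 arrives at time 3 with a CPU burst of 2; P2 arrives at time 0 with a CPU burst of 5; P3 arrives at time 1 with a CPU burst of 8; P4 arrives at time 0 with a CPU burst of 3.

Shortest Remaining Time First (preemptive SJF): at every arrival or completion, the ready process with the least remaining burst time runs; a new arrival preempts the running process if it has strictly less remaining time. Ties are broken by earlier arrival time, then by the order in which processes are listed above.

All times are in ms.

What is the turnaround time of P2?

Timeline: | P4 0-3 | P1 3-5 | P0 5-6 | P2 6-11 | P3 11-19 |
Completion: P0=6  P1=5  P2=11  P3=19  P4=3
Turnaround (C−A): P0=1  P1=2  P2=11  P3=18  P4=3
Turnaround(P2) = completion − arrival = 11 − 0 = 11

11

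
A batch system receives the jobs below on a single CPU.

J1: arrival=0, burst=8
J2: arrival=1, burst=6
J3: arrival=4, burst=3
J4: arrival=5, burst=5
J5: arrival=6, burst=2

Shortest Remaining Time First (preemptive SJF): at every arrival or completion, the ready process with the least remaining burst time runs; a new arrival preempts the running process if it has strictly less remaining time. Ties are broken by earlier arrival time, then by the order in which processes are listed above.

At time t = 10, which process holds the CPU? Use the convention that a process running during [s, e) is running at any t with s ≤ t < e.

Timeline: | J1 0-1 | J2 1-7 | J5 7-9 | J3 9-12 | J4 12-17 | J1 17-24 |
Completion: J1=24  J2=7  J3=12  J4=17  J5=9

J3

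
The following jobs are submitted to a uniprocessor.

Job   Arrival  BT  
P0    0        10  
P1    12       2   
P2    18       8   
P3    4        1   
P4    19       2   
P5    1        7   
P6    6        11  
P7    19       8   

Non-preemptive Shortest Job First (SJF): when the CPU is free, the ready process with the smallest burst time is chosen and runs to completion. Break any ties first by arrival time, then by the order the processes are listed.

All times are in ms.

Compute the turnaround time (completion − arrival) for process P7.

19

Schedule: | P0 0-10 | P3 10-11 | P5 11-18 | P1 18-20 | P4 20-22 | P2 22-30 | P7 30-38 | P6 38-49 |
Completion: P0=10  P1=20  P2=30  P3=11  P4=22  P5=18  P6=49  P7=38
Turnaround(P7) = completion − arrival = 38 − 19 = 19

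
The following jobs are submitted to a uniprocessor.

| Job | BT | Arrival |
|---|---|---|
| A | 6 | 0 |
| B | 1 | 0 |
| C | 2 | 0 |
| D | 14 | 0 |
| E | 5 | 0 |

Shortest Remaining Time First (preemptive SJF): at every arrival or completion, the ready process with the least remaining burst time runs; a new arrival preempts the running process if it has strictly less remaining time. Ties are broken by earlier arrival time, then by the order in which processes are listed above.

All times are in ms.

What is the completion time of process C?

3

Schedule: | B 0-1 | C 1-3 | E 3-8 | A 8-14 | D 14-28 |
Completion: A=14  B=1  C=3  D=28  E=8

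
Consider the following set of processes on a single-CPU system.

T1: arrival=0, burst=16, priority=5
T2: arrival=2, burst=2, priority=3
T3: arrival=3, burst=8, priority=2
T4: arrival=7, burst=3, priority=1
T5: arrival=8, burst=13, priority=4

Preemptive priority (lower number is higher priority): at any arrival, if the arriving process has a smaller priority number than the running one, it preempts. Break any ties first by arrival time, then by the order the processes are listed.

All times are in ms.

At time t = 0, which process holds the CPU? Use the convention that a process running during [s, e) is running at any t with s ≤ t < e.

Gantt: | T1 0-2 | T2 2-3 | T3 3-7 | T4 7-10 | T3 10-14 | T2 14-15 | T5 15-28 | T1 28-42 |
Completion: T1=42  T2=15  T3=14  T4=10  T5=28

T1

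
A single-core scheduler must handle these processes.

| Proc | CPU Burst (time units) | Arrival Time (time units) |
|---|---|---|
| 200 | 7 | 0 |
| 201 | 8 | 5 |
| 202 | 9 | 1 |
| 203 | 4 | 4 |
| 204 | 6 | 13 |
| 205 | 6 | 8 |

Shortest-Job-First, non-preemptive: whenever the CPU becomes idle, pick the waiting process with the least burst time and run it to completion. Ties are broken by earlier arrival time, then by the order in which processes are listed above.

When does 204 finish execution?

Schedule: | 200 0-7 | 203 7-11 | 205 11-17 | 204 17-23 | 201 23-31 | 202 31-40 |
Completion: 200=7  201=31  202=40  203=11  204=23  205=17
Turnaround (C−A): 200=7  201=26  202=39  203=7  204=10  205=9

23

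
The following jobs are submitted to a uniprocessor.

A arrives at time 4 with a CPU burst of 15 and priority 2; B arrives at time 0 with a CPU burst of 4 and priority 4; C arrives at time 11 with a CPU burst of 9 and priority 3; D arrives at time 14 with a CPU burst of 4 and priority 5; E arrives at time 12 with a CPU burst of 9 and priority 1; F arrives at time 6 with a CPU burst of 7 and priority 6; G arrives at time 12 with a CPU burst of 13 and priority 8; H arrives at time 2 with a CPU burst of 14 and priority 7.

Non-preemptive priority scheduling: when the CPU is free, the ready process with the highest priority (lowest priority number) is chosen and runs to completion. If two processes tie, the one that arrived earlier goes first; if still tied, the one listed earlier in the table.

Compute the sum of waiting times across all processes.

Timeline: | B 0-4 | A 4-19 | E 19-28 | C 28-37 | D 37-41 | F 41-48 | H 48-62 | G 62-75 |
Completion: A=19  B=4  C=37  D=41  E=28  F=48  G=75  H=62
Turnaround (C−A): A=15  B=4  C=26  D=27  E=16  F=42  G=63  H=60
Waiting = turnaround − burst: A=0, B=0, C=17, D=23, E=7, F=35, G=50, H=46
Total waiting = 0 + 0 + 17 + 23 + 7 + 35 + 50 + 46 = 178

178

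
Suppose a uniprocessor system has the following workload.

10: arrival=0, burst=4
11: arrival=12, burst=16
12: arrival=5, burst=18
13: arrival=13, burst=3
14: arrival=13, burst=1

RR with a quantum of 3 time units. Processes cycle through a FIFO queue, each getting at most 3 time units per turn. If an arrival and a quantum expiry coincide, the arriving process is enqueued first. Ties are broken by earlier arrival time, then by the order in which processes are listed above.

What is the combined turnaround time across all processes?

Schedule: | 10 0-4 | idle 4-5 | 12 5-14 | 11 14-17 | 13 17-20 | 14 20-21 | 12 21-24 | 11 24-27 | 12 27-30 | 11 30-33 | 12 33-36 | 11 36-43 |
Completion: 10=4  11=43  12=36  13=20  14=21
Turnaround (C−A): 10=4  11=31  12=31  13=7  14=8
Turnaround = completion − arrival: 10=4, 11=31, 12=31, 13=7, 14=8
Total turnaround = 4 + 31 + 31 + 7 + 8 = 81

81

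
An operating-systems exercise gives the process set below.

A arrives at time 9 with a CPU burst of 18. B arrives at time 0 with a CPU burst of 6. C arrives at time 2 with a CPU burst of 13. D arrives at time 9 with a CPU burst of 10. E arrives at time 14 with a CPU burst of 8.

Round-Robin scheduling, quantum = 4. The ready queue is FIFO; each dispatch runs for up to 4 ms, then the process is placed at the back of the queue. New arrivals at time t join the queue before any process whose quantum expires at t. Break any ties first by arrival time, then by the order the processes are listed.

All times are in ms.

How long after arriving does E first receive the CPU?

8

Gantt: | B 0-4 | C 4-8 | B 8-10 | C 10-14 | A 14-18 | D 18-22 | E 22-26 | C 26-30 | A 30-34 | D 34-38 | E 38-42 | C 42-43 | A 43-47 | D 47-49 | A 49-55 |
Completion: A=55  B=10  C=43  D=49  E=42
Turnaround (C−A): A=46  B=10  C=41  D=40  E=28
Response(E) = first start − arrival = 22 − 14 = 8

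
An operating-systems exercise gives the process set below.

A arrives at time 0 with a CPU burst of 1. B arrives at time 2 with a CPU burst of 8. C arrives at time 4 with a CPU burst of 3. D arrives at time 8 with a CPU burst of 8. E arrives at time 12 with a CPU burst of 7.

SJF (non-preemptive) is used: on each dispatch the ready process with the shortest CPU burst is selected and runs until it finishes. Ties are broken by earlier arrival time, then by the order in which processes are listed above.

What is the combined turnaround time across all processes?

46

Timeline: | A 0-1 | idle 1-2 | B 2-10 | C 10-13 | E 13-20 | D 20-28 |
Completion: A=1  B=10  C=13  D=28  E=20
Turnaround (C−A): A=1  B=8  C=9  D=20  E=8
Turnaround = completion − arrival: A=1, B=8, C=9, D=20, E=8
Total turnaround = 1 + 8 + 9 + 20 + 8 = 46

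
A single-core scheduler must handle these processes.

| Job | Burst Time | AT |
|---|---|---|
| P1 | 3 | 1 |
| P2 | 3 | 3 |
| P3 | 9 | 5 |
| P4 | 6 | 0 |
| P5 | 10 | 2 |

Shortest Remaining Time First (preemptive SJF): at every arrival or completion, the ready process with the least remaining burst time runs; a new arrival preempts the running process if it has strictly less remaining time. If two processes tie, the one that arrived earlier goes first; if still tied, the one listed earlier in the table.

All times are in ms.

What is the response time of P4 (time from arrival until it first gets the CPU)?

Gantt: | P4 0-1 | P1 1-4 | P2 4-7 | P4 7-12 | P3 12-21 | P5 21-31 |
Completion: P1=4  P2=7  P3=21  P4=12  P5=31
Response(P4) = first start − arrival = 0 − 0 = 0

0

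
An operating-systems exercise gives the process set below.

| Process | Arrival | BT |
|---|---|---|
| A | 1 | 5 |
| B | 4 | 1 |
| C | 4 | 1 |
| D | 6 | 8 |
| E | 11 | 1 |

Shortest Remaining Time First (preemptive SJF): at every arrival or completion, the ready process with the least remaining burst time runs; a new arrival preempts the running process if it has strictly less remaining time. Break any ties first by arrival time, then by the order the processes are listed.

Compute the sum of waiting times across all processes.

Timeline: | idle 0-1 | A 1-4 | B 4-5 | C 5-6 | A 6-8 | D 8-11 | E 11-12 | D 12-17 |
Completion: A=8  B=5  C=6  D=17  E=12
Waiting = turnaround − burst: A=2, B=0, C=1, D=3, E=0
Total waiting = 2 + 0 + 1 + 3 + 0 = 6

6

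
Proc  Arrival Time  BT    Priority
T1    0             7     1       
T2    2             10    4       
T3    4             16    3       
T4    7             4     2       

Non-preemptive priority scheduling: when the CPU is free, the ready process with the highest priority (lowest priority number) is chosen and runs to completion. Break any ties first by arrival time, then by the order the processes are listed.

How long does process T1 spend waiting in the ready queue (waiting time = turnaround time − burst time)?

0

Gantt: | T1 0-7 | T4 7-11 | T3 11-27 | T2 27-37 |
Completion: T1=7  T2=37  T3=27  T4=11
Waiting(T1) = turnaround − burst = 7 − 7 = 0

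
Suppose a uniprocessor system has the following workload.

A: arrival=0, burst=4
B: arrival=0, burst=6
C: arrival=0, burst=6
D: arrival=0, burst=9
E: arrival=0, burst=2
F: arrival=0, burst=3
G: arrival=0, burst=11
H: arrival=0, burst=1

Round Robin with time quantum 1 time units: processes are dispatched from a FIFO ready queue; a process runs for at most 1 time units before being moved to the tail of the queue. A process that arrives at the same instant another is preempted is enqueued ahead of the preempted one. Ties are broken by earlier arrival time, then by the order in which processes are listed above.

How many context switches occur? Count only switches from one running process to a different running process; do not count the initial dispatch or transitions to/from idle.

Gantt: | A 0-1 | B 1-2 | C 2-3 | D 3-4 | E 4-5 | F 5-6 | G 6-7 | H 7-8 | A 8-9 | B 9-10 | C 10-11 | D 11-12 | E 12-13 | F 13-14 | G 14-15 | A 15-16 | B 16-17 | C 17-18 | D 18-19 | F 19-20 | G 20-21 | A 21-22 | B 22-23 | C 23-24 | D 24-25 | G 25-26 | B 26-27 | C 27-28 | D 28-29 | G 29-30 | B 30-31 | C 31-32 | D 32-33 | G 33-34 | D 34-35 | G 35-36 | D 36-37 | G 37-38 | D 38-39 | G 39-42 |
Completion: A=22  B=31  C=32  D=39  E=13  F=20  G=42  H=8

39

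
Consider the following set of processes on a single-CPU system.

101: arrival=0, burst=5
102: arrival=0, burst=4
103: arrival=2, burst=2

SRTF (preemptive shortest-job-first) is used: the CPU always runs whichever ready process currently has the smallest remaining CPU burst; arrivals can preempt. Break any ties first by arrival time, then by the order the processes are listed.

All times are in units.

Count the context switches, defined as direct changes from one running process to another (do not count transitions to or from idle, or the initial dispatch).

Timeline: | 102 0-4 | 103 4-6 | 101 6-11 |
Completion: 101=11  102=4  103=6
Turnaround (C−A): 101=11  102=4  103=4

2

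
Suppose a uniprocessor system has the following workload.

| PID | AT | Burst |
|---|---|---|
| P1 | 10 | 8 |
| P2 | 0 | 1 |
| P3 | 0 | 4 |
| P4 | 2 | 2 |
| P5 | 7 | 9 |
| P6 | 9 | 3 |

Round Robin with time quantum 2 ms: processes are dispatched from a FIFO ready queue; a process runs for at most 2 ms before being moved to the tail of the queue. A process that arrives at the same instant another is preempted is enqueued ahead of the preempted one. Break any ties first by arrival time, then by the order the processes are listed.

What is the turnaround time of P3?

Timeline: | P2 0-1 | P3 1-3 | P4 3-5 | P3 5-7 | P5 7-9 | P6 9-11 | P5 11-13 | P1 13-15 | P6 15-16 | P5 16-18 | P1 18-20 | P5 20-22 | P1 22-24 | P5 24-25 | P1 25-27 |
Completion: P1=27  P2=1  P3=7  P4=5  P5=25  P6=16
Turnaround (C−A): P1=17  P2=1  P3=7  P4=3  P5=18  P6=7
Turnaround(P3) = completion − arrival = 7 − 0 = 7

7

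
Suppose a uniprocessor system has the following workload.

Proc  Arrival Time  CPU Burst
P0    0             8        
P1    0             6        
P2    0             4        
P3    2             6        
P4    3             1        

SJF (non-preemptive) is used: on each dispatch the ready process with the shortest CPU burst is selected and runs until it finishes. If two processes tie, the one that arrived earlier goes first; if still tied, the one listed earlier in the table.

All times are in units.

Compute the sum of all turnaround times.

Schedule: | P2 0-4 | P4 4-5 | P1 5-11 | P3 11-17 | P0 17-25 |
Completion: P0=25  P1=11  P2=4  P3=17  P4=5
Turnaround (C−A): P0=25  P1=11  P2=4  P3=15  P4=2
Turnaround = completion − arrival: P0=25, P1=11, P2=4, P3=15, P4=2
Total turnaround = 25 + 11 + 4 + 15 + 2 = 57

57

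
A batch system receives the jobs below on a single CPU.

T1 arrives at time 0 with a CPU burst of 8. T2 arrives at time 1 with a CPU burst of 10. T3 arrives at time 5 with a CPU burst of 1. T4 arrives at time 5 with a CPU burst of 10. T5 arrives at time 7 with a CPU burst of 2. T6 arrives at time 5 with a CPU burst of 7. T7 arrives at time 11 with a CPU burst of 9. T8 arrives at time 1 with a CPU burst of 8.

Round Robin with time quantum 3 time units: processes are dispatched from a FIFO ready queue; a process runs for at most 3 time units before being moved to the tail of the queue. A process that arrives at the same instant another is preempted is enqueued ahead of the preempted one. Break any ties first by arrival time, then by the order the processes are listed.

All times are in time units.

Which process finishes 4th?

T8

Gantt: | T1 0-3 | T2 3-6 | T8 6-9 | T1 9-12 | T3 12-13 | T4 13-16 | T6 16-19 | T2 19-22 | T5 22-24 | T8 24-27 | T7 27-30 | T1 30-32 | T4 32-35 | T6 35-38 | T2 38-41 | T8 41-43 | T7 43-46 | T4 46-49 | T6 49-50 | T2 50-51 | T7 51-54 | T4 54-55 |
Completion: T1=32  T2=51  T3=13  T4=55  T5=24  T6=50  T7=54  T8=43
Turnaround (C−A): T1=32  T2=50  T3=8  T4=50  T5=17  T6=45  T7=43  T8=42
Finish order: T3 → T5 → T1 → T8 → T6 → T2 → T7 → T4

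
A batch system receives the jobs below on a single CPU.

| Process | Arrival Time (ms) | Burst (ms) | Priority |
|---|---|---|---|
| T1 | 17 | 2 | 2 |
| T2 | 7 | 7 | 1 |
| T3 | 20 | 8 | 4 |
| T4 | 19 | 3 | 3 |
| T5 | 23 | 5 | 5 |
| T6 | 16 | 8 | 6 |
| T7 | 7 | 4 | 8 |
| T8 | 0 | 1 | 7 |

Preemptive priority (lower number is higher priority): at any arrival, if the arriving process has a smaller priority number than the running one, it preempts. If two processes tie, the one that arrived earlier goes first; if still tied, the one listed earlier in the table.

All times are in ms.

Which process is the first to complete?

Timeline: | T8 0-1 | idle 1-7 | T2 7-14 | T7 14-16 | T6 16-17 | T1 17-19 | T4 19-22 | T3 22-30 | T5 30-35 | T6 35-42 | T7 42-44 |
Completion: T1=19  T2=14  T3=30  T4=22  T5=35  T6=42  T7=44  T8=1
Finish order: T8 → T2 → T1 → T4 → T3 → T5 → T6 → T7

T8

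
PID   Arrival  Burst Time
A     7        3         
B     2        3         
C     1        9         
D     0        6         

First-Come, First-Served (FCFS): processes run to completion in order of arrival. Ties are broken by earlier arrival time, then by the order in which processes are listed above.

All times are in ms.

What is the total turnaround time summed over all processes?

50

Timeline: | D 0-6 | C 6-15 | B 15-18 | A 18-21 |
Completion: A=21  B=18  C=15  D=6
Turnaround (C−A): A=14  B=16  C=14  D=6
Turnaround = completion − arrival: A=14, B=16, C=14, D=6
Total turnaround = 14 + 16 + 14 + 6 = 50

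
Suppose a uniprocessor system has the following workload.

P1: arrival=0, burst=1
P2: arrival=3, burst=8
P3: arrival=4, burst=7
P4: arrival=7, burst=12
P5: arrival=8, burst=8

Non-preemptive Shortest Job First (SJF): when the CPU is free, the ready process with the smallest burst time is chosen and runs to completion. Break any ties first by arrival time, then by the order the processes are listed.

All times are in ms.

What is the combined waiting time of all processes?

36

Gantt: | P1 0-1 | idle 1-3 | P2 3-11 | P3 11-18 | P5 18-26 | P4 26-38 |
Completion: P1=1  P2=11  P3=18  P4=38  P5=26
Turnaround (C−A): P1=1  P2=8  P3=14  P4=31  P5=18
Waiting = turnaround − burst: P1=0, P2=0, P3=7, P4=19, P5=10
Total waiting = 0 + 0 + 7 + 19 + 10 = 36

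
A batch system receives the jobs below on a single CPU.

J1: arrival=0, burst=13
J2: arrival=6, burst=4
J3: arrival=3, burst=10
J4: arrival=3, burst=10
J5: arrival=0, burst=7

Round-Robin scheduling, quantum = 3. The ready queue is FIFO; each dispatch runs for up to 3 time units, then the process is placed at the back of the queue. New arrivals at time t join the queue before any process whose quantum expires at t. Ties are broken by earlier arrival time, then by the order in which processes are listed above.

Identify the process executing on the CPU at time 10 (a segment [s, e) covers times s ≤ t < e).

J4

Gantt: | J1 0-3 | J5 3-6 | J3 6-9 | J4 9-12 | J1 12-15 | J2 15-18 | J5 18-21 | J3 21-24 | J4 24-27 | J1 27-30 | J2 30-31 | J5 31-32 | J3 32-35 | J4 35-38 | J1 38-41 | J3 41-42 | J4 42-43 | J1 43-44 |
Completion: J1=44  J2=31  J3=42  J4=43  J5=32
Turnaround (C−A): J1=44  J2=25  J3=39  J4=40  J5=32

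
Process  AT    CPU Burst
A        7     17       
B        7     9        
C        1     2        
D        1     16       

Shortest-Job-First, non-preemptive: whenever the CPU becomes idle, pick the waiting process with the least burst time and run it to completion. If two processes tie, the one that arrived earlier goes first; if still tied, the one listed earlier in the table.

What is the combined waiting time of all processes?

35

Timeline: | idle 0-1 | C 1-3 | D 3-19 | B 19-28 | A 28-45 |
Completion: A=45  B=28  C=3  D=19
Turnaround (C−A): A=38  B=21  C=2  D=18
Waiting = turnaround − burst: A=21, B=12, C=0, D=2
Total waiting = 21 + 12 + 0 + 2 = 35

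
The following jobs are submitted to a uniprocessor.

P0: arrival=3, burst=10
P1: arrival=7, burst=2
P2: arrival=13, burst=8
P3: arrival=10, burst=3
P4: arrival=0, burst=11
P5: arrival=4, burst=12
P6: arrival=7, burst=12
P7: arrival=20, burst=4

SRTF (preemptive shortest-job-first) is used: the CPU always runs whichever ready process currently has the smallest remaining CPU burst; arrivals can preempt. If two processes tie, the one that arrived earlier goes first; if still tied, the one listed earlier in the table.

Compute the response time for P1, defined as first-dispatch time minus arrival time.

Schedule: | P4 0-7 | P1 7-9 | P4 9-13 | P3 13-16 | P2 16-24 | P7 24-28 | P0 28-38 | P5 38-50 | P6 50-62 |
Completion: P0=38  P1=9  P2=24  P3=16  P4=13  P5=50  P6=62  P7=28
Turnaround (C−A): P0=35  P1=2  P2=11  P3=6  P4=13  P5=46  P6=55  P7=8
Response(P1) = first start − arrival = 7 − 7 = 0

0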